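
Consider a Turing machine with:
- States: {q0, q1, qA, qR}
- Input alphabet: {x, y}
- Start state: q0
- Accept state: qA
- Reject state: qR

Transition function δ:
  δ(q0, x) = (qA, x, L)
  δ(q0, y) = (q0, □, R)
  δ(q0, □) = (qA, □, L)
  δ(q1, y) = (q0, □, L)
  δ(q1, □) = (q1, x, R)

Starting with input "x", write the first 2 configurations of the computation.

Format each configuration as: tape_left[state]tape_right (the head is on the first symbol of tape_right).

Transitions applied:
Step 1: δ(q0, x) = (qA, x, L)

The first 2 configurations are:
[q0]x ⊢ [qA]□x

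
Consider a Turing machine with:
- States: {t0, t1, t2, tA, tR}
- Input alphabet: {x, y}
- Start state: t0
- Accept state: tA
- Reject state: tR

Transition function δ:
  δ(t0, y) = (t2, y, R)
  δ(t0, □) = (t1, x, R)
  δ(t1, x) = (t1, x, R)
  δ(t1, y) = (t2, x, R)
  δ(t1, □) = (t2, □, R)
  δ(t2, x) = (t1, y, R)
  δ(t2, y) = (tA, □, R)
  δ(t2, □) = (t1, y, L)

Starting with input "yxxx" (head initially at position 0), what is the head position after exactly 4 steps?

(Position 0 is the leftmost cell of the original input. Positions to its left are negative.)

Execution trace (head position shown):
Step 0: [t0]yxxx  (head at position 0)
Step 1: move right → y[t2]xxx  (head at position 1)
Step 2: move right → yy[t1]xx  (head at position 2)
Step 3: move right → yyx[t1]x  (head at position 3)
Step 4: move right → yyxx[t1]□  (head at position 4)

After 4 steps, the head is at position 4.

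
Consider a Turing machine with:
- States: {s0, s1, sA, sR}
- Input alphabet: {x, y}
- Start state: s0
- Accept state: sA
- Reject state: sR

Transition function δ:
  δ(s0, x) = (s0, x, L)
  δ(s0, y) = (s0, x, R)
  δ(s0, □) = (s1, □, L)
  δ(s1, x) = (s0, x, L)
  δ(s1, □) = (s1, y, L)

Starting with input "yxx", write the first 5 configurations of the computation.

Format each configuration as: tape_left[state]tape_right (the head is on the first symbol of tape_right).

Transitions applied:
Step 1: δ(s0, y) = (s0, x, R)
Step 2: δ(s0, x) = (s0, x, L)
Step 3: δ(s0, x) = (s0, x, L)
Step 4: δ(s0, □) = (s1, □, L)

The first 5 configurations are:
[s0]yxx ⊢ x[s0]xx ⊢ [s0]xxx ⊢ [s0]□xxx ⊢ [s1]□□xxx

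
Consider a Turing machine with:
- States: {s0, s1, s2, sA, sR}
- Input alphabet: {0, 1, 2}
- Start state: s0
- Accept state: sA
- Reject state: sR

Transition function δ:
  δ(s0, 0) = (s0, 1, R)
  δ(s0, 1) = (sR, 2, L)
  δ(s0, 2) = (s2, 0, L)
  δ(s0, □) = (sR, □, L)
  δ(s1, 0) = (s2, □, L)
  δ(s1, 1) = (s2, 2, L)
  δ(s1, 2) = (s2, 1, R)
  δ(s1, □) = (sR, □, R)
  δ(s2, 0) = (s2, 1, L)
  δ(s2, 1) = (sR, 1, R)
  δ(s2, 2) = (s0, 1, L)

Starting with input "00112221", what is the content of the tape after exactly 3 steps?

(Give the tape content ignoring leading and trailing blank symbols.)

Execution trace:
Initial: [s0]00112221
Step 1: δ(s0, 0) = (s0, 1, R) → 1[s0]0112221
Step 2: δ(s0, 0) = (s0, 1, R) → 11[s0]112221
Step 3: δ(s0, 1) = (sR, 2, L) → 1[sR]1212221

The machine reaches the reject state sR and halts.

After 3 steps, the tape (ignoring leading/trailing blanks) is: 11212221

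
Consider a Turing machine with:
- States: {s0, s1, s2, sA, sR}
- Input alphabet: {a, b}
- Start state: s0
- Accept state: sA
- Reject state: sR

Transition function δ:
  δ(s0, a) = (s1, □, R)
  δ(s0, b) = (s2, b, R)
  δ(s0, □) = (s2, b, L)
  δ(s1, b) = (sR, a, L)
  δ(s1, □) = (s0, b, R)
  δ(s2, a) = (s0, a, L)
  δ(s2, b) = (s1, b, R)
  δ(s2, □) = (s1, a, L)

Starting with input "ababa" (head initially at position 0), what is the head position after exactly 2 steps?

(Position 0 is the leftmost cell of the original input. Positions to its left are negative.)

Execution trace (head position shown):
Step 0: [s0]ababa  (head at position 0)
Step 1: move right → □[s1]baba  (head at position 1)
Step 2: move left → [sR]□aaba  (head at position 0)

After 2 steps, the head is at position 0.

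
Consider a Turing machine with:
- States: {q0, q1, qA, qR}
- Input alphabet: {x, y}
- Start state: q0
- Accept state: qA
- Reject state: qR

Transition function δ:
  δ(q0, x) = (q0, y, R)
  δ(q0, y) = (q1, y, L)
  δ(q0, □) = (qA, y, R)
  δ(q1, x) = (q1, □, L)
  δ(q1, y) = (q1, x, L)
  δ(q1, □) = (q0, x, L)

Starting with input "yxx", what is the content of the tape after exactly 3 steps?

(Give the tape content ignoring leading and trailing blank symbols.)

Execution trace:
Initial: [q0]yxx
Step 1: δ(q0, y) = (q1, y, L) → [q1]□yxx
Step 2: δ(q1, □) = (q0, x, L) → [q0]□xyxx
Step 3: δ(q0, □) = (qA, y, R) → y[qA]xyxx

The machine reaches the accept state qA and halts.

After 3 steps, the tape (ignoring leading/trailing blanks) is: yxyxx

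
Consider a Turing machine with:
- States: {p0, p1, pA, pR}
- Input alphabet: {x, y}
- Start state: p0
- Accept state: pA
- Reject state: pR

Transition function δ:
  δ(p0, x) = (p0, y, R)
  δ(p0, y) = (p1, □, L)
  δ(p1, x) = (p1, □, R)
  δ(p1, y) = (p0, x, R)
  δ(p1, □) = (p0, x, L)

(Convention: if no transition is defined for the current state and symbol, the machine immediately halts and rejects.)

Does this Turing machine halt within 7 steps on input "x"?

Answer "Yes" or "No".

Execution trace:
Initial: [p0]x
Step 1: δ(p0, x) = (p0, y, R) → y[p0]□

No transition is defined for δ(p0, □). By convention the machine halts and rejects.
The machine halted after 1 step (within the 7-step bound).

Answer: Yes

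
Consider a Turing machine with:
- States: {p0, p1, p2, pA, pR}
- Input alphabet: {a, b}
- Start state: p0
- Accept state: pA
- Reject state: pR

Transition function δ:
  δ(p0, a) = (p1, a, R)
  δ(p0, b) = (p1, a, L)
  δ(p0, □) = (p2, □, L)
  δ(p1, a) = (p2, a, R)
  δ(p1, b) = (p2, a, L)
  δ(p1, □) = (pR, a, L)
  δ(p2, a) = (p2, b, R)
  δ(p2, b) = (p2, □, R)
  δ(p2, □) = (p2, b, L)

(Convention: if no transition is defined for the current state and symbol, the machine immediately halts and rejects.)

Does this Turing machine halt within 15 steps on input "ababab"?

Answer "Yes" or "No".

Execution trace:
Initial: [p0]ababab
Step 1: δ(p0, a) = (p1, a, R) → a[p1]babab
Step 2: δ(p1, b) = (p2, a, L) → [p2]aaabab
Step 3: δ(p2, a) = (p2, b, R) → b[p2]aabab
Step 4: δ(p2, a) = (p2, b, R) → bb[p2]abab
Step 5: δ(p2, a) = (p2, b, R) → bbb[p2]bab
Step 6: δ(p2, b) = (p2, □, R) → bbb□[p2]ab
Step 7: δ(p2, a) = (p2, b, R) → bbb□b[p2]b
Step 8: δ(p2, b) = (p2, □, R) → bbb□b□[p2]□
Step 9: δ(p2, □) = (p2, b, L) → bbb□b[p2]□b
Step 10: δ(p2, □) = (p2, b, L) → bbb□[p2]bbb
Step 11: δ(p2, b) = (p2, □, R) → bbb□□[p2]bb
Step 12: δ(p2, b) = (p2, □, R) → bbb□□□[p2]b
Step 13: δ(p2, b) = (p2, □, R) → bbb□□□□[p2]□
Step 14: δ(p2, □) = (p2, b, L) → bbb□□□[p2]□b
Step 15: δ(p2, □) = (p2, b, L) → bbb□□[p2]□bb

The machine has not reached a halting state after 15 steps.
The machine did not halt within the 15-step bound.

Answer: No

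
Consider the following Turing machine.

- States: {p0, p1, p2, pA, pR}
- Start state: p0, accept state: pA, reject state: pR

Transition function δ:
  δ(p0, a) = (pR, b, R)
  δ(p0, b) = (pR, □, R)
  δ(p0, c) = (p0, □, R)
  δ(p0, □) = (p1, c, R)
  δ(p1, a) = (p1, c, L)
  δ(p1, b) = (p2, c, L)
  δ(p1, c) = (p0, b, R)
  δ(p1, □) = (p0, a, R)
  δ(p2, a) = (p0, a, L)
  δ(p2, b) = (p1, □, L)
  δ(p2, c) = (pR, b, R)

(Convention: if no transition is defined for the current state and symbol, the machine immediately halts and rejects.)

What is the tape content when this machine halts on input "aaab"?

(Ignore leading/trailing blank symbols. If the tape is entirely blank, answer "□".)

Execution trace:
Initial: [p0]aaab
Step 1: δ(p0, a) = (pR, b, R) → b[pR]aab

The machine reaches the reject state pR and halts.

Final tape (ignoring leading/trailing blanks): baab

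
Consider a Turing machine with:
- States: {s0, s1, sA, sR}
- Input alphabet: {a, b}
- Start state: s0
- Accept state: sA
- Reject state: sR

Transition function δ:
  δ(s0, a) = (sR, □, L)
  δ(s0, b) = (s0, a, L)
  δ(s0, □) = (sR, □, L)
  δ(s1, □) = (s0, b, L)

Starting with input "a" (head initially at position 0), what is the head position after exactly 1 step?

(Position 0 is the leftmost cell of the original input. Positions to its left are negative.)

Execution trace (head position shown):
Step 0: [s0]a  (head at position 0)
Step 1: move left → [sR]□□  (head at position -1)

After 1 step, the head is at position -1.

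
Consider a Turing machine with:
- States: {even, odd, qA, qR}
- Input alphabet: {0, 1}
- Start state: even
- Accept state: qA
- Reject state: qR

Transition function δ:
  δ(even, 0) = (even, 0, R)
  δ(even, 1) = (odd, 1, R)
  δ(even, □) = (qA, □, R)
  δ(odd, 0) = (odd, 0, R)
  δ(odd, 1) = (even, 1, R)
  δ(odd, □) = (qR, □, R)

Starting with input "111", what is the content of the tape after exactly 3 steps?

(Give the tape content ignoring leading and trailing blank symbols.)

Execution trace:
Initial: [even]111
Step 1: δ(even, 1) = (odd, 1, R) → 1[odd]11
Step 2: δ(odd, 1) = (even, 1, R) → 11[even]1
Step 3: δ(even, 1) = (odd, 1, R) → 111[odd]□

After 3 steps, the tape (ignoring leading/trailing blanks) is: 111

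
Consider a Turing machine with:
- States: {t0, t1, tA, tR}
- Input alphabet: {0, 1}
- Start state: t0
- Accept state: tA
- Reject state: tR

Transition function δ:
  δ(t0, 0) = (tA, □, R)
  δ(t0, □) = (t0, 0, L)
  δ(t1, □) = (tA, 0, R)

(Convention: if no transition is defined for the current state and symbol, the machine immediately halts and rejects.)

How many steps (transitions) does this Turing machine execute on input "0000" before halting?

Execution trace:
Initial: [t0]0000
Step 1: δ(t0, 0) = (tA, □, R) → □[tA]000

The machine reaches the accept state tA and halts.

The machine executed 1 step before halting.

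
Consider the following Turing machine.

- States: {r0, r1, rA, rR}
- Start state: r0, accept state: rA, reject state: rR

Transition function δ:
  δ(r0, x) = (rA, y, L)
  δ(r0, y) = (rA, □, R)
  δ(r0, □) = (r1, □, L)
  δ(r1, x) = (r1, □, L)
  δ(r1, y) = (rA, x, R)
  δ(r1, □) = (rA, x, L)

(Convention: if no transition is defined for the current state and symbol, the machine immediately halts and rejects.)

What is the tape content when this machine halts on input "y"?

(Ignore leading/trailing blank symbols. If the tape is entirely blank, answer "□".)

Execution trace:
Initial: [r0]y
Step 1: δ(r0, y) = (rA, □, R) → □[rA]□

The machine reaches the accept state rA and halts.

Final tape (ignoring leading/trailing blanks): □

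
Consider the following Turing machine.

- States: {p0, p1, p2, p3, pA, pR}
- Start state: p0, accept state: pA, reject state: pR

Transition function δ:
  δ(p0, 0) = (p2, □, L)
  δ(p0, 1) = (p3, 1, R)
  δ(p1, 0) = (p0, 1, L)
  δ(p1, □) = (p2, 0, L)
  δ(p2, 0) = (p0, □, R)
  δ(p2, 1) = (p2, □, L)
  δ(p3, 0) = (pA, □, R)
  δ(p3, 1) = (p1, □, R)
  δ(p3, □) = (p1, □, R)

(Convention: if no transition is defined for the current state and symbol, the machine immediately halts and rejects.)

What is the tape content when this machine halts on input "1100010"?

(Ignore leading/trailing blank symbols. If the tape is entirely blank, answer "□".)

Execution trace:
Initial: [p0]1100010
Step 1: δ(p0, 1) = (p3, 1, R) → 1[p3]100010
Step 2: δ(p3, 1) = (p1, □, R) → 1□[p1]00010
Step 3: δ(p1, 0) = (p0, 1, L) → 1[p0]□10010

No transition is defined for δ(p0, □). By convention the machine halts and rejects.

Final tape (ignoring leading/trailing blanks): 1□10010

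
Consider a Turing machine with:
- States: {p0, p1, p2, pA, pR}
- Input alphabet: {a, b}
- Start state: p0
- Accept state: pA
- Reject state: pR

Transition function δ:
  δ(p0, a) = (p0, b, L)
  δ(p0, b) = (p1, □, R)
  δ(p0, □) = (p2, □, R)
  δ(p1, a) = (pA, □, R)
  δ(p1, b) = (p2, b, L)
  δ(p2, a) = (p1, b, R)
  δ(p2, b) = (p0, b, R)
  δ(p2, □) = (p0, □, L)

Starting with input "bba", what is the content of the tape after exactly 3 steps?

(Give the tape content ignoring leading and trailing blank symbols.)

Execution trace:
Initial: [p0]bba
Step 1: δ(p0, b) = (p1, □, R) → □[p1]ba
Step 2: δ(p1, b) = (p2, b, L) → [p2]□ba
Step 3: δ(p2, □) = (p0, □, L) → [p0]□□ba

After 3 steps, the tape (ignoring leading/trailing blanks) is: ba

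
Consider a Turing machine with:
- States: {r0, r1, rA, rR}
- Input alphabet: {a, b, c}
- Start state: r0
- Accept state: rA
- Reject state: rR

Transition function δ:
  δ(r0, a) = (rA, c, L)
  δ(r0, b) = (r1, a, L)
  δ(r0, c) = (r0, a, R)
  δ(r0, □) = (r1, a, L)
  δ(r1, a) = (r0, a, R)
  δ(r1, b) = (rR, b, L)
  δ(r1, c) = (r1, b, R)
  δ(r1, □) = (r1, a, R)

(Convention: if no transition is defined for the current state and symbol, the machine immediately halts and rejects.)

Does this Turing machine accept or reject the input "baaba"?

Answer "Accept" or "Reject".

Execution trace:
Initial: [r0]baaba
Step 1: δ(r0, b) = (r1, a, L) → [r1]□aaaba
Step 2: δ(r1, □) = (r1, a, R) → a[r1]aaaba
Step 3: δ(r1, a) = (r0, a, R) → aa[r0]aaba
Step 4: δ(r0, a) = (rA, c, L) → a[rA]acaba

The machine reaches the accept state rA and halts.

Answer: Accept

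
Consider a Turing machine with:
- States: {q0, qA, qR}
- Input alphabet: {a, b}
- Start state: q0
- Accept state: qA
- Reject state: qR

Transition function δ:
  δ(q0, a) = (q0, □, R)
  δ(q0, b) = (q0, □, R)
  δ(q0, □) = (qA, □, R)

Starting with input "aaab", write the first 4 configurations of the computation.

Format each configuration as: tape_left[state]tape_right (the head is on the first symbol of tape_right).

Transitions applied:
Step 1: δ(q0, a) = (q0, □, R)
Step 2: δ(q0, a) = (q0, □, R)
Step 3: δ(q0, a) = (q0, □, R)

The first 4 configurations are:
[q0]aaab ⊢ □[q0]aab ⊢ □□[q0]ab ⊢ □□□[q0]b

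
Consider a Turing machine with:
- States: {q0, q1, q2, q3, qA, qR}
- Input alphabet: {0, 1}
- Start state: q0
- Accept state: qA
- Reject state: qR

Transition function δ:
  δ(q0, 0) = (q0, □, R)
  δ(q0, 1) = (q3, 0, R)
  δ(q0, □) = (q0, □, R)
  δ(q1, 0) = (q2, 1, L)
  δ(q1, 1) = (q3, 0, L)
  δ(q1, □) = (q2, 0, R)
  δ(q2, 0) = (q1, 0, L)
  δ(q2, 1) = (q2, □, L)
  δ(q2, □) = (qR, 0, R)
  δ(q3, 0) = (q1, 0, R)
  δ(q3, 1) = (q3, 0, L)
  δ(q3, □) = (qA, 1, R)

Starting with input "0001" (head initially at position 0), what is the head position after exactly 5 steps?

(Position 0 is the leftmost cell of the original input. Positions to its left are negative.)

Execution trace (head position shown):
Step 0: [q0]0001  (head at position 0)
Step 1: move right → □[q0]001  (head at position 1)
Step 2: move right → □□[q0]01  (head at position 2)
Step 3: move right → □□□[q0]1  (head at position 3)
Step 4: move right → □□□0[q3]□  (head at position 4)
Step 5: move right → □□□01[qA]□  (head at position 5)

After 5 steps, the head is at position 5.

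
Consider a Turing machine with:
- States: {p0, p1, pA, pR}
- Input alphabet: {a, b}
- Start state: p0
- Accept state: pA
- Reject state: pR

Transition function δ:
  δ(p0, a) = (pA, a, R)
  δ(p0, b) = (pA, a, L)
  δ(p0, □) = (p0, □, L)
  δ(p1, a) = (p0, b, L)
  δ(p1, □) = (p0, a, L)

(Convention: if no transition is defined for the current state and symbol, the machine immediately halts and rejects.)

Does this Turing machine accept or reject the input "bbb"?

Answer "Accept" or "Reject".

Execution trace:
Initial: [p0]bbb
Step 1: δ(p0, b) = (pA, a, L) → [pA]□abb

The machine reaches the accept state pA and halts.

Answer: Accept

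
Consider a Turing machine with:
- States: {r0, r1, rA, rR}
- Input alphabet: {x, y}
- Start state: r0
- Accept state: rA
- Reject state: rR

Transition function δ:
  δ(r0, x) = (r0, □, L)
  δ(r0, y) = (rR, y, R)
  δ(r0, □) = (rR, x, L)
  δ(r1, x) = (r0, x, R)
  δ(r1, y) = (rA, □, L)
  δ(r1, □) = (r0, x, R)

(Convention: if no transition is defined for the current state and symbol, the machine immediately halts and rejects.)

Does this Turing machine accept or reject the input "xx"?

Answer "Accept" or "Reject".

Execution trace:
Initial: [r0]xx
Step 1: δ(r0, x) = (r0, □, L) → [r0]□□x
Step 2: δ(r0, □) = (rR, x, L) → [rR]□x□x

The machine reaches the reject state rR and halts.

Answer: Reject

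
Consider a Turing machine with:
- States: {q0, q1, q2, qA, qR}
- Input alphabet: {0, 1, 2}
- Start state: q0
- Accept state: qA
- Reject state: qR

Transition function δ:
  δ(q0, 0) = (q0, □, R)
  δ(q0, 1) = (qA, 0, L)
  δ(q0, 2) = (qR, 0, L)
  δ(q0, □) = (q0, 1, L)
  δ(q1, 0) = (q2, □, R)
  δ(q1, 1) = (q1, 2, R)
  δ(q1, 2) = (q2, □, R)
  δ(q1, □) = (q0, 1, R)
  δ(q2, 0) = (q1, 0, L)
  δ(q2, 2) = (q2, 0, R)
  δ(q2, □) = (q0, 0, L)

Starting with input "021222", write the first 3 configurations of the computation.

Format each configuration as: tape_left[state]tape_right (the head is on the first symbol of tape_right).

Transitions applied:
Step 1: δ(q0, 0) = (q0, □, R)
Step 2: δ(q0, 2) = (qR, 0, L)

The first 3 configurations are:
[q0]021222 ⊢ □[q0]21222 ⊢ [qR]□01222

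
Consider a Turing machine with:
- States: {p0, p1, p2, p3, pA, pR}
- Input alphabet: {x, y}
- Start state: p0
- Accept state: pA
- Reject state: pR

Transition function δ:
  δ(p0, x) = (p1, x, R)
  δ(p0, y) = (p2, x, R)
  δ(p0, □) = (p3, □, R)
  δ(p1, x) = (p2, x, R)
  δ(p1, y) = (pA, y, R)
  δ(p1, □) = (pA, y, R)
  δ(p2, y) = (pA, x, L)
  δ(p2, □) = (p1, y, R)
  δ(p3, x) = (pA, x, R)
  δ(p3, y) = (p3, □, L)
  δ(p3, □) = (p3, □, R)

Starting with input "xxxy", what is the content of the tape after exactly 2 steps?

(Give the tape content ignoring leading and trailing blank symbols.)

Execution trace:
Initial: [p0]xxxy
Step 1: δ(p0, x) = (p1, x, R) → x[p1]xxy
Step 2: δ(p1, x) = (p2, x, R) → xx[p2]xy

No transition is defined for δ(p2, x). By convention the machine halts and rejects.

After 2 steps, the tape (ignoring leading/trailing blanks) is: xxxy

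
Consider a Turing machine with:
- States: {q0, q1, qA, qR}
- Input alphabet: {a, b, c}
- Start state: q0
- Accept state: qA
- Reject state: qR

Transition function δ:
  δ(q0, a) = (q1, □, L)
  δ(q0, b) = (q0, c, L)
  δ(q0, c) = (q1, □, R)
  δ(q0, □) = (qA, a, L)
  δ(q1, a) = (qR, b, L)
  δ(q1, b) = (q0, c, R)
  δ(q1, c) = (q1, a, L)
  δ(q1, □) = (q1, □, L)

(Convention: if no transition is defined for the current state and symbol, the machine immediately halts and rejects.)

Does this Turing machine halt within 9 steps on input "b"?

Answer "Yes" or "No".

Execution trace:
Initial: [q0]b
Step 1: δ(q0, b) = (q0, c, L) → [q0]□c
Step 2: δ(q0, □) = (qA, a, L) → [qA]□ac

The machine reaches the accept state qA and halts.
The machine halted after 2 steps (within the 9-step bound).

Answer: Yes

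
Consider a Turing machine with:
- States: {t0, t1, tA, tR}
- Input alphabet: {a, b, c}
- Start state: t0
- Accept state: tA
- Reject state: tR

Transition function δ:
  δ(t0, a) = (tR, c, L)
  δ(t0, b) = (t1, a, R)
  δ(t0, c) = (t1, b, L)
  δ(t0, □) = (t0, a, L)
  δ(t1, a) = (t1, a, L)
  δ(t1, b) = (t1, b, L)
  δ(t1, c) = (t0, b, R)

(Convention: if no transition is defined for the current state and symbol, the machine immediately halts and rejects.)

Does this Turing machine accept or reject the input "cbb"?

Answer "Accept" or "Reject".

Execution trace:
Initial: [t0]cbb
Step 1: δ(t0, c) = (t1, b, L) → [t1]□bbb

No transition is defined for δ(t1, □). By convention the machine halts and rejects.

Answer: Reject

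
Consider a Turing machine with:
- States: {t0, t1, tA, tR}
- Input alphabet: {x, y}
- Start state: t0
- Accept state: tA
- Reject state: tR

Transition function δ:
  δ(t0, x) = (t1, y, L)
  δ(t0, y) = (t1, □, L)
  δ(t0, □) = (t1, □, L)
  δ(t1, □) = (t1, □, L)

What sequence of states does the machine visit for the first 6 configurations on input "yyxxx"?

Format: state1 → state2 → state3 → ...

Execution trace:
Initial: [t0]yyxxx
Step 1: δ(t0, y) = (t1, □, L) → [t1]□□yxxx
Step 2: δ(t1, □) = (t1, □, L) → [t1]□□□yxxx
Step 3: δ(t1, □) = (t1, □, L) → [t1]□□□□yxxx
Step 4: δ(t1, □) = (t1, □, L) → [t1]□□□□□yxxx
Step 5: δ(t1, □) = (t1, □, L) → [t1]□□□□□□yxxx

State sequence: t0 → t1 → t1 → t1 → t1 → t1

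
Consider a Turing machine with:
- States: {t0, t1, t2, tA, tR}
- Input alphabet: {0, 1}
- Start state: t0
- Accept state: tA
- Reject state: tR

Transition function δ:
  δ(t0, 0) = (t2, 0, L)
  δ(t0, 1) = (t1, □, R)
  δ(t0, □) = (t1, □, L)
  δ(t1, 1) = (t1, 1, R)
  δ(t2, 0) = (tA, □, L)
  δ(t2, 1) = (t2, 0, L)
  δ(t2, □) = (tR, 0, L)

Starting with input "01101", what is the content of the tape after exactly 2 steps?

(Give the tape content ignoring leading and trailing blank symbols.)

Execution trace:
Initial: [t0]01101
Step 1: δ(t0, 0) = (t2, 0, L) → [t2]□01101
Step 2: δ(t2, □) = (tR, 0, L) → [tR]□001101

The machine reaches the reject state tR and halts.

After 2 steps, the tape (ignoring leading/trailing blanks) is: 001101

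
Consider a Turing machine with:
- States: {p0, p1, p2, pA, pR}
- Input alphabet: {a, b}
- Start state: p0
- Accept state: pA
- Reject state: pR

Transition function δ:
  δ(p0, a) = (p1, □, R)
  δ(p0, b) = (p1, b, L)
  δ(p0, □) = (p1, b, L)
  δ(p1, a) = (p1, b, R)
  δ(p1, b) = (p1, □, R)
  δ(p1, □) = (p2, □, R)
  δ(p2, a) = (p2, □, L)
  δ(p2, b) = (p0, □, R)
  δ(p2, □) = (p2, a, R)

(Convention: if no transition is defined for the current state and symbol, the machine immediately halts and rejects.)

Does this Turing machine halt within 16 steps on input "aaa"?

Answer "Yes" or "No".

Execution trace:
Initial: [p0]aaa
Step 1: δ(p0, a) = (p1, □, R) → □[p1]aa
Step 2: δ(p1, a) = (p1, b, R) → □b[p1]a
Step 3: δ(p1, a) = (p1, b, R) → □bb[p1]□
Step 4: δ(p1, □) = (p2, □, R) → □bb□[p2]□
Step 5: δ(p2, □) = (p2, a, R) → □bb□a[p2]□
Step 6: δ(p2, □) = (p2, a, R) → □bb□aa[p2]□
Step 7: δ(p2, □) = (p2, a, R) → □bb□aaa[p2]□
Step 8: δ(p2, □) = (p2, a, R) → □bb□aaaa[p2]□
Step 9: δ(p2, □) = (p2, a, R) → □bb□aaaaa[p2]□
Step 10: δ(p2, □) = (p2, a, R) → □bb□aaaaaa[p2]□
Step 11: δ(p2, □) = (p2, a, R) → □bb□aaaaaaa[p2]□
Step 12: δ(p2, □) = (p2, a, R) → □bb□aaaaaaaa[p2]□
Step 13: δ(p2, □) = (p2, a, R) → □bb□aaaaaaaaa[p2]□
Step 14: δ(p2, □) = (p2, a, R) → □bb□aaaaaaaaaa[p2]□
Step 15: δ(p2, □) = (p2, a, R) → □bb□aaaaaaaaaaa[p2]□
Step 16: δ(p2, □) = (p2, a, R) → □bb□aaaaaaaaaaaa[p2]□

The machine has not reached a halting state after 16 steps.
The machine did not halt within the 16-step bound.

Answer: No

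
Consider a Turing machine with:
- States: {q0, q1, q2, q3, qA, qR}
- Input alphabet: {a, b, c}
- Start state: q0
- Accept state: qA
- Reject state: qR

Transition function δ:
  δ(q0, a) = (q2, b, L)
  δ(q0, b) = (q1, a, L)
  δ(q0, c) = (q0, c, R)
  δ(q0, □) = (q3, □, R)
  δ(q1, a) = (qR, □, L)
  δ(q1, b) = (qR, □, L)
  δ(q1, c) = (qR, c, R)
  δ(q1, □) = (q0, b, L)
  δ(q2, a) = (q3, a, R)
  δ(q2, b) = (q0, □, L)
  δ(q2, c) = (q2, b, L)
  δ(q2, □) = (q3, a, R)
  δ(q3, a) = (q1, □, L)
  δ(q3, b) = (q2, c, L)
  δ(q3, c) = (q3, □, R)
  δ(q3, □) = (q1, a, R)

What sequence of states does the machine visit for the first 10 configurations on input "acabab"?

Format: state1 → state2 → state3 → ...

Execution trace:
Initial: [q0]acabab
Step 1: δ(q0, a) = (q2, b, L) → [q2]□bcabab
Step 2: δ(q2, □) = (q3, a, R) → a[q3]bcabab
Step 3: δ(q3, b) = (q2, c, L) → [q2]accabab
Step 4: δ(q2, a) = (q3, a, R) → a[q3]ccabab
Step 5: δ(q3, c) = (q3, □, R) → a□[q3]cabab
Step 6: δ(q3, c) = (q3, □, R) → a□□[q3]abab
Step 7: δ(q3, a) = (q1, □, L) → a□[q1]□□bab
Step 8: δ(q1, □) = (q0, b, L) → a[q0]□b□bab
Step 9: δ(q0, □) = (q3, □, R) → a□[q3]b□bab

State sequence: q0 → q2 → q3 → q2 → q3 → q3 → q3 → q1 → q0 → q3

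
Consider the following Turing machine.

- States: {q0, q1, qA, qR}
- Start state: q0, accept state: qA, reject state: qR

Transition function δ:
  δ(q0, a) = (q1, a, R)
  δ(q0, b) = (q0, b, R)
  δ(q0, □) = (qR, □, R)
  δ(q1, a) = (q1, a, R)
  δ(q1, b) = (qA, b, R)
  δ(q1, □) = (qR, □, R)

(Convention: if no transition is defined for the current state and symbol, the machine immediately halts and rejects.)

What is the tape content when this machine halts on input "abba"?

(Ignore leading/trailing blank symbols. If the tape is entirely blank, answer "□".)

Execution trace:
Initial: [q0]abba
Step 1: δ(q0, a) = (q1, a, R) → a[q1]bba
Step 2: δ(q1, b) = (qA, b, R) → ab[qA]ba

The machine reaches the accept state qA and halts.

Final tape (ignoring leading/trailing blanks): abba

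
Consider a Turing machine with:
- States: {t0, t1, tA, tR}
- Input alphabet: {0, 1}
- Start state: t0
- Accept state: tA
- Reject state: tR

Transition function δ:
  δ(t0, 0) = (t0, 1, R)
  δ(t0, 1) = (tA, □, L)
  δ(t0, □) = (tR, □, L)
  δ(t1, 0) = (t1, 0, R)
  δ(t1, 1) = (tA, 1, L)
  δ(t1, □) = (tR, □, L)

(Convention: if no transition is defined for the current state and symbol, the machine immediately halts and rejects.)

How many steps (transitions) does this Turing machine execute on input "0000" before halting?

Execution trace:
Initial: [t0]0000
Step 1: δ(t0, 0) = (t0, 1, R) → 1[t0]000
Step 2: δ(t0, 0) = (t0, 1, R) → 11[t0]00
Step 3: δ(t0, 0) = (t0, 1, R) → 111[t0]0
Step 4: δ(t0, 0) = (t0, 1, R) → 1111[t0]□
Step 5: δ(t0, □) = (tR, □, L) → 111[tR]1□

The machine reaches the reject state tR and halts.

The machine executed 5 steps before halting.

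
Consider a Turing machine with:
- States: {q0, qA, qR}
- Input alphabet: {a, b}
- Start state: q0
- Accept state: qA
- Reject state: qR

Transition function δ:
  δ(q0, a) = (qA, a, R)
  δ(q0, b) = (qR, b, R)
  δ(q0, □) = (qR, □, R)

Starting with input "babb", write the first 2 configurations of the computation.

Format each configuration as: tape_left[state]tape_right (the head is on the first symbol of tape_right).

Transitions applied:
Step 1: δ(q0, b) = (qR, b, R)

The first 2 configurations are:
[q0]babb ⊢ b[qR]abb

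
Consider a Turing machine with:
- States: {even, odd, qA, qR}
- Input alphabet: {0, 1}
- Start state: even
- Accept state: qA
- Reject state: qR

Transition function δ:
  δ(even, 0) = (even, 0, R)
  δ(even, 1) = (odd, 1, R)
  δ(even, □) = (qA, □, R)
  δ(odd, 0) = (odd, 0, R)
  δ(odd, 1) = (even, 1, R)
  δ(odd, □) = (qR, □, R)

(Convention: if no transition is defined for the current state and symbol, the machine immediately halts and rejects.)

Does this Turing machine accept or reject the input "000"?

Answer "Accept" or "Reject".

Execution trace:
Initial: [even]000
Step 1: δ(even, 0) = (even, 0, R) → 0[even]00
Step 2: δ(even, 0) = (even, 0, R) → 00[even]0
Step 3: δ(even, 0) = (even, 0, R) → 000[even]□
Step 4: δ(even, □) = (qA, □, R) → 000□[qA]□

The machine reaches the accept state qA and halts.

Answer: Accept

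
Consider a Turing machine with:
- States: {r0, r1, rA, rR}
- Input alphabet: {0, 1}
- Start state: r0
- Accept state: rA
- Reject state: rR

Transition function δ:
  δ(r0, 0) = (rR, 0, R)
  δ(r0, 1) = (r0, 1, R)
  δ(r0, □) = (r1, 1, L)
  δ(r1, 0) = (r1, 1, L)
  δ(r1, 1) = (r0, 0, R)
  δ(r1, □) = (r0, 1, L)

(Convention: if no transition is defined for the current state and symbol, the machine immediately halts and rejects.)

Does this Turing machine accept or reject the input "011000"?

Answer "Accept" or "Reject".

Execution trace:
Initial: [r0]011000
Step 1: δ(r0, 0) = (rR, 0, R) → 0[rR]11000

The machine reaches the reject state rR and halts.

Answer: Reject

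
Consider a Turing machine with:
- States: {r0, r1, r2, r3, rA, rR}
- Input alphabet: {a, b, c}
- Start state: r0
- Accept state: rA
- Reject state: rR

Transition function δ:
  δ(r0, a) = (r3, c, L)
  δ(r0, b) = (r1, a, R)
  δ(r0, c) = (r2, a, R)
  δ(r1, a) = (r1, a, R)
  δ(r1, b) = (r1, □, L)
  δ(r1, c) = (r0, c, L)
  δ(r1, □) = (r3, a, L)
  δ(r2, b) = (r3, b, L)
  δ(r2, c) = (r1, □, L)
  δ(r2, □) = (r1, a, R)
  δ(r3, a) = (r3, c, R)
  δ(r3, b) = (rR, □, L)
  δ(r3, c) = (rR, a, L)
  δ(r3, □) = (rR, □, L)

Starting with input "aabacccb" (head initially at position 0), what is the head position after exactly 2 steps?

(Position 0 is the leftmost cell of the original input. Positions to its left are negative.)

Execution trace (head position shown):
Step 0: [r0]aabacccb  (head at position 0)
Step 1: move left → [r3]□cabacccb  (head at position -1)
Step 2: move left → [rR]□□cabacccb  (head at position -2)

After 2 steps, the head is at position -2.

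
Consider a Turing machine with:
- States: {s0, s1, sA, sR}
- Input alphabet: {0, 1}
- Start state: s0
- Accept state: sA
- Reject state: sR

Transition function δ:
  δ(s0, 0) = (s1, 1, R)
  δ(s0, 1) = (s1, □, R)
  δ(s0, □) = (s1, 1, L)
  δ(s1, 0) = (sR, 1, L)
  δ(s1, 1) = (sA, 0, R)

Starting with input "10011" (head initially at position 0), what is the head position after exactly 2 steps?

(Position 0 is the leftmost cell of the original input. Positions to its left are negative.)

Execution trace (head position shown):
Step 0: [s0]10011  (head at position 0)
Step 1: move right → □[s1]0011  (head at position 1)
Step 2: move left → [sR]□1011  (head at position 0)

After 2 steps, the head is at position 0.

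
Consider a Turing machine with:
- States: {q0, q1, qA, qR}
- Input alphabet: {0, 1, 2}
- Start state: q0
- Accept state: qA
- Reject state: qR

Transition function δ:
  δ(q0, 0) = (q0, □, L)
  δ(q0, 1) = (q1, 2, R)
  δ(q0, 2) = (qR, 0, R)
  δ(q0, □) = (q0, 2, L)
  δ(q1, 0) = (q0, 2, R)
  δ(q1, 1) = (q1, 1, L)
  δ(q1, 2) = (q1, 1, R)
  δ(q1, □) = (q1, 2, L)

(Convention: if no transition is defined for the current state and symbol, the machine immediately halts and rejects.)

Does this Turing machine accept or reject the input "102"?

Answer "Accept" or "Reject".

Execution trace:
Initial: [q0]102
Step 1: δ(q0, 1) = (q1, 2, R) → 2[q1]02
Step 2: δ(q1, 0) = (q0, 2, R) → 22[q0]2
Step 3: δ(q0, 2) = (qR, 0, R) → 220[qR]□

The machine reaches the reject state qR and halts.

Answer: Reject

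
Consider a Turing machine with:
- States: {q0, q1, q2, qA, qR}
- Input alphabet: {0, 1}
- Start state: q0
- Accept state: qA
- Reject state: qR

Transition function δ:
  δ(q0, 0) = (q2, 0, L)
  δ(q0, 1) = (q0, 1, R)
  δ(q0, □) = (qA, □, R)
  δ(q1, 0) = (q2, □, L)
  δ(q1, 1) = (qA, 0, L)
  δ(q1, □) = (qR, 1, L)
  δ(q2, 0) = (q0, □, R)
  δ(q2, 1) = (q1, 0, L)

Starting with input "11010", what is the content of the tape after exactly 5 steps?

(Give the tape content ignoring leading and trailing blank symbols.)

Execution trace:
Initial: [q0]11010
Step 1: δ(q0, 1) = (q0, 1, R) → 1[q0]1010
Step 2: δ(q0, 1) = (q0, 1, R) → 11[q0]010
Step 3: δ(q0, 0) = (q2, 0, L) → 1[q2]1010
Step 4: δ(q2, 1) = (q1, 0, L) → [q1]10010
Step 5: δ(q1, 1) = (qA, 0, L) → [qA]□00010

The machine reaches the accept state qA and halts.

After 5 steps, the tape (ignoring leading/trailing blanks) is: 00010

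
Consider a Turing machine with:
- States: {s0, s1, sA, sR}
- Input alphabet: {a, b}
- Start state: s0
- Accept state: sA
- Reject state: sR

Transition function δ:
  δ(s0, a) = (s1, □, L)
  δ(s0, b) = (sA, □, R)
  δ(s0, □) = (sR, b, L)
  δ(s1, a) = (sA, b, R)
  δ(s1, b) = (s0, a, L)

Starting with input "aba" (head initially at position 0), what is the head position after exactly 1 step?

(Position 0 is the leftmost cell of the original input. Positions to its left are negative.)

Execution trace (head position shown):
Step 0: [s0]aba  (head at position 0)
Step 1: move left → [s1]□□ba  (head at position -1)

After 1 step, the head is at position -1.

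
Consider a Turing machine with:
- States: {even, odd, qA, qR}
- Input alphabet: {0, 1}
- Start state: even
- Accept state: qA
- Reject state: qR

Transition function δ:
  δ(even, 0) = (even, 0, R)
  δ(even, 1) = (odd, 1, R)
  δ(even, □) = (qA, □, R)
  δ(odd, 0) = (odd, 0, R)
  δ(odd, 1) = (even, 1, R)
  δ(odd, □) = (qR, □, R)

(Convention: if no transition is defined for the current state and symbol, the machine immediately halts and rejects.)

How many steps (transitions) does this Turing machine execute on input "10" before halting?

Execution trace:
Initial: [even]10
Step 1: δ(even, 1) = (odd, 1, R) → 1[odd]0
Step 2: δ(odd, 0) = (odd, 0, R) → 10[odd]□
Step 3: δ(odd, □) = (qR, □, R) → 10□[qR]□

The machine reaches the reject state qR and halts.

The machine executed 3 steps before halting.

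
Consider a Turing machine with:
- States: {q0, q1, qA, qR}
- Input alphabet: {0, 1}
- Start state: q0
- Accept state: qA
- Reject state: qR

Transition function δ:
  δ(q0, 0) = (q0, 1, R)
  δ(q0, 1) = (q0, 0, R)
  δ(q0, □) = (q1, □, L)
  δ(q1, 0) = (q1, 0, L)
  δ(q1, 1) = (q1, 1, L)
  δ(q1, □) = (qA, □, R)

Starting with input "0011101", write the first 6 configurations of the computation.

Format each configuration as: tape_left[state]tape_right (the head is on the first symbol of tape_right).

Transitions applied:
Step 1: δ(q0, 0) = (q0, 1, R)
Step 2: δ(q0, 0) = (q0, 1, R)
Step 3: δ(q0, 1) = (q0, 0, R)
Step 4: δ(q0, 1) = (q0, 0, R)
Step 5: δ(q0, 1) = (q0, 0, R)

The first 6 configurations are:
[q0]0011101 ⊢ 1[q0]011101 ⊢ 11[q0]11101 ⊢ 110[q0]1101 ⊢ 1100[q0]101 ⊢ 11000[q0]01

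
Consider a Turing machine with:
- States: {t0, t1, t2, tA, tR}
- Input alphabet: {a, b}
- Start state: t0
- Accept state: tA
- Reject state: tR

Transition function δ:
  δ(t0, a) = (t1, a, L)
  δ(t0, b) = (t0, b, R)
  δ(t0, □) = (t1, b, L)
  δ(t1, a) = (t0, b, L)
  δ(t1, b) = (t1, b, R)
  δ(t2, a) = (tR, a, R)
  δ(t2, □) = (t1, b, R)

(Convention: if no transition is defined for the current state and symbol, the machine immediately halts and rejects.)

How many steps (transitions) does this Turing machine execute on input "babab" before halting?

Execution trace:
Initial: [t0]babab
Step 1: δ(t0, b) = (t0, b, R) → b[t0]abab
Step 2: δ(t0, a) = (t1, a, L) → [t1]babab
Step 3: δ(t1, b) = (t1, b, R) → b[t1]abab
Step 4: δ(t1, a) = (t0, b, L) → [t0]bbbab
Step 5: δ(t0, b) = (t0, b, R) → b[t0]bbab
Step 6: δ(t0, b) = (t0, b, R) → bb[t0]bab
Step 7: δ(t0, b) = (t0, b, R) → bbb[t0]ab
Step 8: δ(t0, a) = (t1, a, L) → bb[t1]bab
Step 9: δ(t1, b) = (t1, b, R) → bbb[t1]ab
Step 10: δ(t1, a) = (t0, b, L) → bb[t0]bbb
Step 11: δ(t0, b) = (t0, b, R) → bbb[t0]bb
Step 12: δ(t0, b) = (t0, b, R) → bbbb[t0]b
Step 13: δ(t0, b) = (t0, b, R) → bbbbb[t0]□
Step 14: δ(t0, □) = (t1, b, L) → bbbb[t1]bb
Step 15: δ(t1, b) = (t1, b, R) → bbbbb[t1]b
Step 16: δ(t1, b) = (t1, b, R) → bbbbbb[t1]□

No transition is defined for δ(t1, □). By convention the machine halts and rejects.

The machine executed 16 steps before halting.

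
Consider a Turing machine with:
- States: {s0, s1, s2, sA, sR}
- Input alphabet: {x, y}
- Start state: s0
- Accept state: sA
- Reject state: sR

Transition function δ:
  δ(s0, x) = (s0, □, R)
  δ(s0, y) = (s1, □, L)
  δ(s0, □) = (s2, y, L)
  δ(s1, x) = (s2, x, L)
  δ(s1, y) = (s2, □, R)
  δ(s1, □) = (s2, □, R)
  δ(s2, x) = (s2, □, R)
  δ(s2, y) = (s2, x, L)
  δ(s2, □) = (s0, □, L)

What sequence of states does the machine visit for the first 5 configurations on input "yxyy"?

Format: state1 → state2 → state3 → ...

Execution trace:
Initial: [s0]yxyy
Step 1: δ(s0, y) = (s1, □, L) → [s1]□□xyy
Step 2: δ(s1, □) = (s2, □, R) → □[s2]□xyy
Step 3: δ(s2, □) = (s0, □, L) → [s0]□□xyy
Step 4: δ(s0, □) = (s2, y, L) → [s2]□y□xyy

State sequence: s0 → s1 → s2 → s0 → s2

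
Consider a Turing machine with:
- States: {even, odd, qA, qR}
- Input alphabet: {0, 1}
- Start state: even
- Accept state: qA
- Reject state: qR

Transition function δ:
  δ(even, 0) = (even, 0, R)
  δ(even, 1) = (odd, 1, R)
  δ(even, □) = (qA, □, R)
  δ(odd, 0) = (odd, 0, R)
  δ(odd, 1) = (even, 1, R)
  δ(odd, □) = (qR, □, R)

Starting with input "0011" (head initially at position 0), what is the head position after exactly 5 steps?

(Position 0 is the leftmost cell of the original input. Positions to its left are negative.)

Execution trace (head position shown):
Step 0: [even]0011  (head at position 0)
Step 1: move right → 0[even]011  (head at position 1)
Step 2: move right → 00[even]11  (head at position 2)
Step 3: move right → 001[odd]1  (head at position 3)
Step 4: move right → 0011[even]□  (head at position 4)
Step 5: move right → 0011□[qA]□  (head at position 5)

After 5 steps, the head is at position 5.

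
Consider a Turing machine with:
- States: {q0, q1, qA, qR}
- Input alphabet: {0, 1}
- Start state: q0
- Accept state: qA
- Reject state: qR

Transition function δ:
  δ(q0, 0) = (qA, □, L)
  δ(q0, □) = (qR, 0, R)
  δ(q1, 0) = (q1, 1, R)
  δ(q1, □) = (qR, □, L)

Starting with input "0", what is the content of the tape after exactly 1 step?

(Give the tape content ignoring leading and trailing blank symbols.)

Execution trace:
Initial: [q0]0
Step 1: δ(q0, 0) = (qA, □, L) → [qA]□□

The machine reaches the accept state qA and halts.

After 1 step, the tape (ignoring leading/trailing blanks) is: □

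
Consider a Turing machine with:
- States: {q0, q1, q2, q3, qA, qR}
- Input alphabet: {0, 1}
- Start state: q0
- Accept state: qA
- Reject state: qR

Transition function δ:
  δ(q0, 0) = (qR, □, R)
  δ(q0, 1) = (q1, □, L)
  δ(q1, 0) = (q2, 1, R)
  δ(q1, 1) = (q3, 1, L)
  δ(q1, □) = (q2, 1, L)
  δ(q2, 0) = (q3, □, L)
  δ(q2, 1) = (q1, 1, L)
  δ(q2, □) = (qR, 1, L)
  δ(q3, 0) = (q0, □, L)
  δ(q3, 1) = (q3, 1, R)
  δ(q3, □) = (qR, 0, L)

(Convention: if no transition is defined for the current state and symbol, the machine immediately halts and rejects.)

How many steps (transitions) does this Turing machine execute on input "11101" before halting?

Execution trace:
Initial: [q0]11101
Step 1: δ(q0, 1) = (q1, □, L) → [q1]□□1101
Step 2: δ(q1, □) = (q2, 1, L) → [q2]□1□1101
Step 3: δ(q2, □) = (qR, 1, L) → [qR]□11□1101

The machine reaches the reject state qR and halts.

The machine executed 3 steps before halting.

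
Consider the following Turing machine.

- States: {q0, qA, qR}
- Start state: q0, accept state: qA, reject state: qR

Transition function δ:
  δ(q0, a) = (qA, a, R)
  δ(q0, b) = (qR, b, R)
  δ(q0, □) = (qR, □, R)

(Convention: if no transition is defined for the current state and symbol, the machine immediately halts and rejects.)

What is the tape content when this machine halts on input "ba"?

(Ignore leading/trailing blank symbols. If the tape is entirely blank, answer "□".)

Execution trace:
Initial: [q0]ba
Step 1: δ(q0, b) = (qR, b, R) → b[qR]a

The machine reaches the reject state qR and halts.

Final tape (ignoring leading/trailing blanks): ba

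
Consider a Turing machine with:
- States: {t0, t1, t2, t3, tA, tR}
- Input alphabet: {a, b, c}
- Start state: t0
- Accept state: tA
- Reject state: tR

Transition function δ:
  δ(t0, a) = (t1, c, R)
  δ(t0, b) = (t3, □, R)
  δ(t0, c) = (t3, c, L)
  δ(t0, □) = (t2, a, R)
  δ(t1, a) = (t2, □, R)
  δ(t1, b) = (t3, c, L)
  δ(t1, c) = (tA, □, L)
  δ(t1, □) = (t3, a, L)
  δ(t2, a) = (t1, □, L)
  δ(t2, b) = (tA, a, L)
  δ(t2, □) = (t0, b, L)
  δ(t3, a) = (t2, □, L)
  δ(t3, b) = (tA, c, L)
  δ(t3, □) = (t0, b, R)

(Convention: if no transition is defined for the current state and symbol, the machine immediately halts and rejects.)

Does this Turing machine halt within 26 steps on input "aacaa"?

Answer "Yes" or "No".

Execution trace:
Initial: [t0]aacaa
Step 1: δ(t0, a) = (t1, c, R) → c[t1]acaa
Step 2: δ(t1, a) = (t2, □, R) → c□[t2]caa

No transition is defined for δ(t2, c). By convention the machine halts and rejects.
The machine halted after 2 steps (within the 26-step bound).

Answer: Yes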